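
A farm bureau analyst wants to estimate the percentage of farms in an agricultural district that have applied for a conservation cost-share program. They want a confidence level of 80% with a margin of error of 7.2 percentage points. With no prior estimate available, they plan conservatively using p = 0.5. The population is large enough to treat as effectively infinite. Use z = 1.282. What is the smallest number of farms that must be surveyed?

With p = 0.5, p(1−p) = 0.25.
n = z²·p(1−p)/E² = 1.282² × 0.2500 / 0.072² = 1.6435 × 0.2500 / 0.005184 ≈ 79.26.
Rounding up gives n = 80.

80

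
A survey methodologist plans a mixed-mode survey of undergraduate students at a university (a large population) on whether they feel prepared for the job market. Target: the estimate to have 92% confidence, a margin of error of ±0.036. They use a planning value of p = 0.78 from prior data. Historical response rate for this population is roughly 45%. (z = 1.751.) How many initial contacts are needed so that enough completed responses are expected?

903

Completed interviews needed: n₀ = 1.751² × 0.1716 / 0.036² ≈ 405.96 → 406.
At a 45% response rate, contacts needed = 406 / 0.45 ≈ 902.22 → 903.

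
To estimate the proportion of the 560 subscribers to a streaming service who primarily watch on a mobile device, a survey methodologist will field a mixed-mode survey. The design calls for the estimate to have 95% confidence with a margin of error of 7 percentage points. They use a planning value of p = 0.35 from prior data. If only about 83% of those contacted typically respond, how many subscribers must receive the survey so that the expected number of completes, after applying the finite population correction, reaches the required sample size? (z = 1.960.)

164

Completed interviews needed (unadjusted): n₀ = 1.960² × 0.2275 / 0.070² ≈ 178.36 → 179.
FPC for N = 560: n = 179 / (1 + 178/560) = 179 / 1.3179 ≈ 135.83 → 136.
At an 83% response rate, contacts needed = 136 / 0.83 ≈ 163.86 → 164.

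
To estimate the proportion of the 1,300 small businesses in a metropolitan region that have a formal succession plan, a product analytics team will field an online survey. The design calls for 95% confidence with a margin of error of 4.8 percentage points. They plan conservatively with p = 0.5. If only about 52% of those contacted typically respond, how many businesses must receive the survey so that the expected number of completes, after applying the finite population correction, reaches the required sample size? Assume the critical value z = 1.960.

Completed interviews needed (unadjusted): n₀ = 1.960² × 0.2500 / 0.048² ≈ 416.84 → 417.
FPC for N = 1,300: n = 417 / (1 + 416/1300) = 417 / 1.3200 ≈ 315.91 → 316.
At a 52% response rate, contacts needed = 316 / 0.52 ≈ 607.69 → 608.

608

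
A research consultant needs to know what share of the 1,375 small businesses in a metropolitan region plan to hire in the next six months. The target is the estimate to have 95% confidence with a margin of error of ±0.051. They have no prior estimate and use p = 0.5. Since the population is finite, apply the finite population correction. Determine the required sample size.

For 95% confidence, z = 1.96.
Unadjusted: n₀ = 1.96² × 0.50 × 0.50 / 0.051² ≈ 369.24, so n₀ = 370.
Finite population correction with N = 1,375: n = n₀ / (1 + (n₀−1)/N) = 370 / (1 + 369/1375) = 370 / 1.2684 ≈ 291.71.
Rounding up, n = 292.

292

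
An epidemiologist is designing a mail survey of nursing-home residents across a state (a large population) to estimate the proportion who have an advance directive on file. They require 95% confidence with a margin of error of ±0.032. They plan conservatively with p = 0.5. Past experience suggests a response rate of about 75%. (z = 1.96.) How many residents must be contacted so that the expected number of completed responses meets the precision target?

1251

Completed interviews needed: n₀ = 1.96² × 0.2500 / 0.032² ≈ 937.89 → 938.
At a 75% response rate, contacts needed = 938 / 0.75 ≈ 1250.67 → 1251.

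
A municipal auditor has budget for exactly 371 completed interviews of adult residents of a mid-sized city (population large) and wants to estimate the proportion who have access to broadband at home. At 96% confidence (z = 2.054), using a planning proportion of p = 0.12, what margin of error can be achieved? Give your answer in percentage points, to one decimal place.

SE(p̂) = √[p(1−p)/n] = √[0.1056/371] = 0.01687.
E = z × SE = 2.054 × 0.01687 = 0.03465, or 3.5 percentage points.

3.5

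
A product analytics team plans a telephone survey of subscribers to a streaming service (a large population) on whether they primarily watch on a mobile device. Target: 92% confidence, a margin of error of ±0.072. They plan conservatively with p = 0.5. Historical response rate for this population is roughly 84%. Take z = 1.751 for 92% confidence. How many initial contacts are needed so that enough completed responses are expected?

Completed interviews needed: n₀ = 1.751² × 0.2500 / 0.072² ≈ 147.86 → 148.
At an 84% response rate, contacts needed = 148 / 0.84 ≈ 176.19 → 177.

177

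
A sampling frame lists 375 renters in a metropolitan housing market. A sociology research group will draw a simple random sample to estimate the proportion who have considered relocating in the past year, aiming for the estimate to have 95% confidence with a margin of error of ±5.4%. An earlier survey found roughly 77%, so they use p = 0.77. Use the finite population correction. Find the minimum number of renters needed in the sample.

For 95% confidence, z = 1.96.
Unadjusted: n₀ = 1.96² × 0.77 × 0.23 / 0.054² ≈ 233.32, so n₀ = 234.
Finite population correction with N = 375: n = n₀ / (1 + (n₀−1)/N) = 234 / (1 + 233/375) = 234 / 1.6213 ≈ 144.33.
Rounding up, n = 145.

145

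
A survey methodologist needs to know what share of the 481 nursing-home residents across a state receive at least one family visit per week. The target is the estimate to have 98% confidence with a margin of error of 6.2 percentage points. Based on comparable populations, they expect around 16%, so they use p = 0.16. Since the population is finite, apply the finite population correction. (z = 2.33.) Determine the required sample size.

Unadjusted: n₀ = 2.33² × 0.16 × 0.84 / 0.062² ≈ 189.81, so n₀ = 190.
Finite population correction with N = 481: n = n₀ / (1 + (n₀−1)/N) = 190 / (1 + 189/481) = 190 / 1.3929 ≈ 136.40.
Rounding up, n = 137.

137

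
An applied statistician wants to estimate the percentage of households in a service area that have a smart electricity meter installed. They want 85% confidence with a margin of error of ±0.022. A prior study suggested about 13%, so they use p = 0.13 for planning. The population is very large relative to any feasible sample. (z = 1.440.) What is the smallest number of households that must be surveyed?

485

With p = 0.13, p(1−p) = 0.1131.
n = z²·p(1−p)/E² = 1.440² × 0.1131 / 0.022² = 2.0736 × 0.1131 / 0.000484 ≈ 484.55.
Rounding up gives n = 485.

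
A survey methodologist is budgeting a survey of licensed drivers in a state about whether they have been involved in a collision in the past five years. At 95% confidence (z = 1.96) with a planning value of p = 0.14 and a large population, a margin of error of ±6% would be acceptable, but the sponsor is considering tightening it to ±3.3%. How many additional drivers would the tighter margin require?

296

At ±6%: n = 1.96² × 0.1204 / 0.060² ≈ 128.48 → 129.
At ±3.3%: n = 1.96² × 0.1204 / 0.033² ≈ 424.73 → 425.
Additional respondents: 425 − 129 = 296.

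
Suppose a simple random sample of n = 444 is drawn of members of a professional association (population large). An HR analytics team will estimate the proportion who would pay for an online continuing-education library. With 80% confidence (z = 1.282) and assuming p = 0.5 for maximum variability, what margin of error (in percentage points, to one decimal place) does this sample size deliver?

3.0

SE(p̂) = √[p(1−p)/n] = √[0.2500/444] = 0.02373.
E = z × SE = 1.282 × 0.02373 = 0.03042, or 3.0 percentage points.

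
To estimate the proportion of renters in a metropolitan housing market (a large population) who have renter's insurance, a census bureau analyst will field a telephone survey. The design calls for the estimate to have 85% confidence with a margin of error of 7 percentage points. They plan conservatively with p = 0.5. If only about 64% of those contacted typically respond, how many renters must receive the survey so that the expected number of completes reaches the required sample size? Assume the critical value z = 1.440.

Completed interviews needed: n₀ = 1.440² × 0.2500 / 0.070² ≈ 105.80 → 106.
At a 64% response rate, contacts needed = 106 / 0.64 ≈ 165.62 → 166.

166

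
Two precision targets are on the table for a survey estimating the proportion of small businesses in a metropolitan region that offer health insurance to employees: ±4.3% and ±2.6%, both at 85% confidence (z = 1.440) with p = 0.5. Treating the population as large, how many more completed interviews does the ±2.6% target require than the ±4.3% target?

At ±4.3%: n = 1.440² × 0.2500 / 0.043² ≈ 280.37 → 281.
At ±2.6%: n = 1.440² × 0.2500 / 0.026² ≈ 766.86 → 767.
Additional respondents: 767 − 281 = 486.

486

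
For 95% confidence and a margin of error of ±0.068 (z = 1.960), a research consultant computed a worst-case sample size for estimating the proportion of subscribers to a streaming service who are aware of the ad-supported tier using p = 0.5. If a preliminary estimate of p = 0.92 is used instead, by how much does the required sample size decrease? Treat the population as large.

Conservative (p = 0.5): n = 1.960² × 0.25 / 0.068² ≈ 207.70 → 208.
Using p = 0.92: p(1−p) = 0.0736, so n = 1.960² × 0.0736 / 0.068² ≈ 61.15 → 62.
Reduction: 208 − 62 = 146.

146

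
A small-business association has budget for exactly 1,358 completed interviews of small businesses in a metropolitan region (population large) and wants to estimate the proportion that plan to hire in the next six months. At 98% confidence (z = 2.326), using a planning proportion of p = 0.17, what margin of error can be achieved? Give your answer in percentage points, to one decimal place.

SE(p̂) = √[p(1−p)/n] = √[0.1411/1358] = 0.01019.
E = z × SE = 2.326 × 0.01019 = 0.02371, or 2.4 percentage points.

2.4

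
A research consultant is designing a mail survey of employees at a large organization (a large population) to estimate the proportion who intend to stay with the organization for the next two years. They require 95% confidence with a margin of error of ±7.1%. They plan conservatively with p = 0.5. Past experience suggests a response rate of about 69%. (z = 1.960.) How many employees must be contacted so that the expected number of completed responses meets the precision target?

Completed interviews needed: n₀ = 1.960² × 0.2500 / 0.071² ≈ 190.52 → 191.
At a 69% response rate, contacts needed = 191 / 0.69 ≈ 276.81 → 277.

277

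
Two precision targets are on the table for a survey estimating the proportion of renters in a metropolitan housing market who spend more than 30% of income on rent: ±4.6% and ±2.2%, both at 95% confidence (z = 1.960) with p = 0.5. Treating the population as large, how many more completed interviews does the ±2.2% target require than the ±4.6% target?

1531

At ±4.6%: n = 1.960² × 0.2500 / 0.046² ≈ 453.88 → 454.
At ±2.2%: n = 1.960² × 0.2500 / 0.022² ≈ 1984.30 → 1985.
Additional respondents: 1985 − 454 = 1531.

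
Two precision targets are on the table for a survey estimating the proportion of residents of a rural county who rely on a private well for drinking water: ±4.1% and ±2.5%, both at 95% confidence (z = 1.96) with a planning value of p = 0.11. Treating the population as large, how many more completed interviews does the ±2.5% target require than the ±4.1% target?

At ±4.1%: n = 1.96² × 0.0979 / 0.041² ≈ 223.73 → 224.
At ±2.5%: n = 1.96² × 0.0979 / 0.025² ≈ 601.75 → 602.
Additional respondents: 602 − 224 = 378.

378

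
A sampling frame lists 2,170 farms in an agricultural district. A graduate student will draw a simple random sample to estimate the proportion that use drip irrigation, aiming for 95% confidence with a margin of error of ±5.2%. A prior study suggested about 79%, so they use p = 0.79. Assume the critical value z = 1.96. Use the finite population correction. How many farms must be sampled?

213

Unadjusted: n₀ = 1.96² × 0.79 × 0.21 / 0.052² ≈ 235.70, so n₀ = 236.
Finite population correction with N = 2,170: n = n₀ / (1 + (n₀−1)/N) = 236 / (1 + 235/2170) = 236 / 1.1083 ≈ 212.94.
Rounding up, n = 213.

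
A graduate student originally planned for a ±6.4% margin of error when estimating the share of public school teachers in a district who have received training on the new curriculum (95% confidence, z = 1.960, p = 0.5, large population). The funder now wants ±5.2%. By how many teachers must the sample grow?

At ±6.4%: n = 1.960² × 0.2500 / 0.064² ≈ 234.47 → 235.
At ±5.2%: n = 1.960² × 0.2500 / 0.052² ≈ 355.18 → 356.
Additional respondents: 356 − 235 = 121.

121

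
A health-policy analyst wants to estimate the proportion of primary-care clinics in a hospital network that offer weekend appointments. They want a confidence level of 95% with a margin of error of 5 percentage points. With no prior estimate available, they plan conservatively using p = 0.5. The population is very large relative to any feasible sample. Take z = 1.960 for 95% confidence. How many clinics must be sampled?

385

With p = 0.5, p(1−p) = 0.25.
n = z²·p(1−p)/E² = 1.960² × 0.2500 / 0.050² = 3.8416 × 0.2500 / 0.002500 ≈ 384.16.
Rounding up gives n = 385.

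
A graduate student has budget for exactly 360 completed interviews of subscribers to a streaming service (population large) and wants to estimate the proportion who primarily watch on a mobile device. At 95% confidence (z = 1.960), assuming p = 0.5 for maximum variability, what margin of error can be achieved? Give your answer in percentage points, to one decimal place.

SE(p̂) = √[p(1−p)/n] = √[0.2500/360] = 0.02635.
E = z × SE = 1.960 × 0.02635 = 0.05165, or 5.2 percentage points.

5.2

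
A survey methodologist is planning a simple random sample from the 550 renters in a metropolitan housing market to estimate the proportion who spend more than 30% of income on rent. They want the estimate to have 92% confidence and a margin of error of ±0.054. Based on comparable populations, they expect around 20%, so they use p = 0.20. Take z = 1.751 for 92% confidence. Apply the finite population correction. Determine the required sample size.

Unadjusted: n₀ = 1.751² × 0.20 × 0.80 / 0.054² ≈ 168.23, so n₀ = 169.
Finite population correction with N = 550: n = n₀ / (1 + (n₀−1)/N) = 169 / (1 + 168/550) = 169 / 1.3055 ≈ 129.46.
Rounding up, n = 130.

130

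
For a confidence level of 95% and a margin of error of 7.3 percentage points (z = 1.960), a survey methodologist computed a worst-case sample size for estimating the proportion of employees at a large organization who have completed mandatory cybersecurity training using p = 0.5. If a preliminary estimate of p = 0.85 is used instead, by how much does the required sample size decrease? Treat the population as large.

89

Conservative (p = 0.5): n = 1.960² × 0.25 / 0.073² ≈ 180.22 → 181.
Using p = 0.85: p(1−p) = 0.1275, so n = 1.960² × 0.1275 / 0.073² ≈ 91.91 → 92.
Reduction: 181 − 92 = 89.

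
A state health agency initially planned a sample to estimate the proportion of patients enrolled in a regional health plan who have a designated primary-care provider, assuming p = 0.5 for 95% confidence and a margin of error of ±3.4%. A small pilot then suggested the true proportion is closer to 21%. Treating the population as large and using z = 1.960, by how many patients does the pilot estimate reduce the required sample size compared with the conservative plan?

Conservative (p = 0.5): n = 1.960² × 0.25 / 0.034² ≈ 830.80 → 831.
Using p = 0.21: p(1−p) = 0.1659, so n = 1.960² × 0.1659 / 0.034² ≈ 551.32 → 552.
Reduction: 831 − 552 = 279.

279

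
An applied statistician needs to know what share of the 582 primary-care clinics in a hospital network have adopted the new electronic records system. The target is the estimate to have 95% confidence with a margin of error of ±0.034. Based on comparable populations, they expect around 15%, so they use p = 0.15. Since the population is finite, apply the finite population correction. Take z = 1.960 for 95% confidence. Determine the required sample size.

246

Unadjusted: n₀ = 1.960² × 0.15 × 0.85 / 0.034² ≈ 423.71, so n₀ = 424.
Finite population correction with N = 582: n = n₀ / (1 + (n₀−1)/N) = 424 / (1 + 423/582) = 424 / 1.7268 ≈ 245.54.
Rounding up, n = 246.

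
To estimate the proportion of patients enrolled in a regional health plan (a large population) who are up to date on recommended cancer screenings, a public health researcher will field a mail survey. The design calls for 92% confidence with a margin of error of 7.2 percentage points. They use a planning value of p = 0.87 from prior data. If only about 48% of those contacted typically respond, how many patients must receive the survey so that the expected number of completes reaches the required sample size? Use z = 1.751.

Completed interviews needed: n₀ = 1.751² × 0.1131 / 0.072² ≈ 66.89 → 67.
At a 48% response rate, contacts needed = 67 / 0.48 ≈ 139.58 → 140.

140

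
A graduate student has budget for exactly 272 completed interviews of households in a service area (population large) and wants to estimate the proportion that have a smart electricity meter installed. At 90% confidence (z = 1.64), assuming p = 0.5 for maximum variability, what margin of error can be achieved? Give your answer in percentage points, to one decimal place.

SE(p̂) = √[p(1−p)/n] = √[0.2500/272] = 0.03032.
E = z × SE = 1.64 × 0.03032 = 0.04972, or 5.0 percentage points.

5.0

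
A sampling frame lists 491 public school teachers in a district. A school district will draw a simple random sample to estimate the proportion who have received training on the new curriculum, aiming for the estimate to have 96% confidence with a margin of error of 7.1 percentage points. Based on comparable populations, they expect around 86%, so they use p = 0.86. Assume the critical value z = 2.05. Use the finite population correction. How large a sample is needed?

84

Unadjusted: n₀ = 2.05² × 0.86 × 0.14 / 0.071² ≈ 100.37, so n₀ = 101.
Finite population correction with N = 491: n = n₀ / (1 + (n₀−1)/N) = 101 / (1 + 100/491) = 101 / 1.2037 ≈ 83.91.
Rounding up, n = 84.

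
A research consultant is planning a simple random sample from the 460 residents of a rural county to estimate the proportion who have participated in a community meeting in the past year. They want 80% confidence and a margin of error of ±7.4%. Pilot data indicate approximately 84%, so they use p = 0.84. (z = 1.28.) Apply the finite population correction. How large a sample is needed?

Unadjusted: n₀ = 1.28² × 0.84 × 0.16 / 0.074² ≈ 40.21, so n₀ = 41.
Finite population correction with N = 460: n = n₀ / (1 + (n₀−1)/N) = 41 / (1 + 40/460) = 41 / 1.0870 ≈ 37.72.
Rounding up, n = 38.

38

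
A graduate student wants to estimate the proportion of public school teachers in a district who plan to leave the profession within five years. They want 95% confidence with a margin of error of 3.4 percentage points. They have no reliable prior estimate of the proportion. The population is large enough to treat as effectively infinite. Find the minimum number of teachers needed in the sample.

For 95% confidence, z = 1.960.
With no prior estimate, use p = 0.5, giving p(1−p) = 0.25.
n = z²·p(1−p)/E² = 1.960² × 0.2500 / 0.034² = 3.8416 × 0.2500 / 0.001156 ≈ 830.80.
Rounding up gives n = 831.

831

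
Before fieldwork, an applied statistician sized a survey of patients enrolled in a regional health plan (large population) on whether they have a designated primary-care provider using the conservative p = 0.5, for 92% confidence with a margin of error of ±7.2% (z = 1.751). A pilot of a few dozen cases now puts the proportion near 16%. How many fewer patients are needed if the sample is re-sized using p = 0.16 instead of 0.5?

68

Conservative (p = 0.5): n = 1.751² × 0.25 / 0.072² ≈ 147.86 → 148.
Using p = 0.16: p(1−p) = 0.1344, so n = 1.751² × 0.1344 / 0.072² ≈ 79.49 → 80.
Reduction: 148 − 80 = 68.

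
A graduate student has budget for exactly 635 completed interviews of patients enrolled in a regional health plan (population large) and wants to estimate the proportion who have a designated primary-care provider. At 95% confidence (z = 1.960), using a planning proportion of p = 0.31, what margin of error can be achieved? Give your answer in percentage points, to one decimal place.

3.6

SE(p̂) = √[p(1−p)/n] = √[0.2139/635] = 0.01835.
E = z × SE = 1.960 × 0.01835 = 0.03597, or 3.6 percentage points.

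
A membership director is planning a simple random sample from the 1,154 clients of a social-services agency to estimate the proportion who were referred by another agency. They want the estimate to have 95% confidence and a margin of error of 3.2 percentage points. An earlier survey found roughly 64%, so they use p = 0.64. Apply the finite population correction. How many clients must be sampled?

For 95% confidence, z = 1.960.
Unadjusted: n₀ = 1.960² × 0.64 × 0.36 / 0.032² ≈ 864.36, so n₀ = 865.
Finite population correction with N = 1,154: n = n₀ / (1 + (n₀−1)/N) = 865 / (1 + 864/1154) = 865 / 1.7487 ≈ 494.65.
Rounding up, n = 495.

495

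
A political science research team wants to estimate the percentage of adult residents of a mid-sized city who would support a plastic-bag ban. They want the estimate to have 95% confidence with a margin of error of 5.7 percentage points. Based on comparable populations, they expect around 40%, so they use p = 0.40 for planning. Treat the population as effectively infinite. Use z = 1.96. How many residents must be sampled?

With p = 0.40, p(1−p) = 0.2400.
n = z²·p(1−p)/E² = 1.96² × 0.2400 / 0.057² = 3.8416 × 0.2400 / 0.003249 ≈ 283.77.
Rounding up gives n = 284.

284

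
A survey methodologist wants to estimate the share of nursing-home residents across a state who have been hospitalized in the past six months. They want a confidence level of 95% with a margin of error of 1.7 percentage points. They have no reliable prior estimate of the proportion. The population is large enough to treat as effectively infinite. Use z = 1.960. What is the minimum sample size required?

With no prior estimate, use p = 0.5, giving p(1−p) = 0.25.
n = z²·p(1−p)/E² = 1.960² × 0.2500 / 0.017² = 3.8416 × 0.2500 / 0.000289 ≈ 3323.18.
Rounding up gives n = 3324.

3324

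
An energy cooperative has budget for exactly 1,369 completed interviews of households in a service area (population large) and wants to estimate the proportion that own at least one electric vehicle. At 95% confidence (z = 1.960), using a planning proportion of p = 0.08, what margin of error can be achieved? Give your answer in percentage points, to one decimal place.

SE(p̂) = √[p(1−p)/n] = √[0.0736/1369] = 0.00733.
E = z × SE = 1.960 × 0.00733 = 0.01437, or 1.4 percentage points.

1.4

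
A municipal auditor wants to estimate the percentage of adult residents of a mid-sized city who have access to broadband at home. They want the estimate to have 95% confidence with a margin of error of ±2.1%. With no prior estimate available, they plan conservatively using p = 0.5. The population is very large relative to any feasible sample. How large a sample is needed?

For 95% confidence, z = 1.960.
With p = 0.5, p(1−p) = 0.25.
n = z²·p(1−p)/E² = 1.960² × 0.2500 / 0.021² = 3.8416 × 0.2500 / 0.000441 ≈ 2177.78.
Rounding up gives n = 2178.

2178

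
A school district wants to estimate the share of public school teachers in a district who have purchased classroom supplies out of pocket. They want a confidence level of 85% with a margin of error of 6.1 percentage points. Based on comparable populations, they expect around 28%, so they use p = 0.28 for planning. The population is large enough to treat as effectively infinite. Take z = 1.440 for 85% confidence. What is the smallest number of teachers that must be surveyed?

113

With p = 0.28, p(1−p) = 0.2016.
n = z²·p(1−p)/E² = 1.440² × 0.2016 / 0.061² = 2.0736 × 0.2016 / 0.003721 ≈ 112.35.
Rounding up gives n = 113.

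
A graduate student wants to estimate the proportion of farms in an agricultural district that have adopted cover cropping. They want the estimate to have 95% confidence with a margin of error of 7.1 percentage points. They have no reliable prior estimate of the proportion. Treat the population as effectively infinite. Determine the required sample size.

For 95% confidence, z = 1.960.
With no prior estimate, use p = 0.5, giving p(1−p) = 0.25.
n = z²·p(1−p)/E² = 1.960² × 0.2500 / 0.071² = 3.8416 × 0.2500 / 0.005041 ≈ 190.52.
Rounding up gives n = 191.

191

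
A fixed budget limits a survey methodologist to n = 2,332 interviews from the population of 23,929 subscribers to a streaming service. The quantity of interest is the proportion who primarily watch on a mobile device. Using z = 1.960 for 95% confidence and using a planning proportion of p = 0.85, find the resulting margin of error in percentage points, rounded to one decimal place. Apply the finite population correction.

Finite-population factor: (N−n)/(N−1) = (23929−2332)/(23929−1) = 0.9026.
SE(p̂) = √[p(1−p)/n · (N−n)/(N−1)] = √[0.1275/2332 × 0.9026] = 0.00702.
E = z × SE = 1.960 × 0.00702 = 0.01377 ≈ 1.4 percentage points.

1.4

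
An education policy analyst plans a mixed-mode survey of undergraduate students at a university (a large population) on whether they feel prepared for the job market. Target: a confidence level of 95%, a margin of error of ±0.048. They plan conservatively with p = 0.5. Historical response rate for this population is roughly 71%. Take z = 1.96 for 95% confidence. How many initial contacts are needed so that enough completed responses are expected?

Completed interviews needed: n₀ = 1.96² × 0.2500 / 0.048² ≈ 416.84 → 417.
At a 71% response rate, contacts needed = 417 / 0.71 ≈ 587.32 → 588.

588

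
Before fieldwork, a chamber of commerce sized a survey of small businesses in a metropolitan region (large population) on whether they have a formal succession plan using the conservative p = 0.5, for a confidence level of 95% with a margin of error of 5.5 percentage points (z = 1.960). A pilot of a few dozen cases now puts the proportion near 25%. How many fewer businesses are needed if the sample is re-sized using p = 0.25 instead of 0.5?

79

Conservative (p = 0.5): n = 1.960² × 0.25 / 0.055² ≈ 317.49 → 318.
Using p = 0.25: p(1−p) = 0.1875, so n = 1.960² × 0.1875 / 0.055² ≈ 238.12 → 239.
Reduction: 318 − 239 = 79.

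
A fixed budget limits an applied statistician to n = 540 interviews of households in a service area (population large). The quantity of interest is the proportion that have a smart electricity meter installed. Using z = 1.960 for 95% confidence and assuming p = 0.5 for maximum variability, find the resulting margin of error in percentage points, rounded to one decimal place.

SE(p̂) = √[p(1−p)/n] = √[0.2500/540] = 0.02152.
E = z × SE = 1.960 × 0.02152 = 0.04217, or 4.2 percentage points.

4.2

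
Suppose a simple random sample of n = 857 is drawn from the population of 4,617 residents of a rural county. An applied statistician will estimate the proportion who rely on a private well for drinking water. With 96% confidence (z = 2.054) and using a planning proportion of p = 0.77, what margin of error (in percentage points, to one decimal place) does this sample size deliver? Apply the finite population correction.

Finite-population factor: (N−n)/(N−1) = (4617−857)/(4617−1) = 0.8146.
SE(p̂) = √[p(1−p)/n · (N−n)/(N−1)] = √[0.1771/857 × 0.8146] = 0.01297.
E = z × SE = 2.054 × 0.01297 = 0.02665 ≈ 2.7 percentage points.

2.7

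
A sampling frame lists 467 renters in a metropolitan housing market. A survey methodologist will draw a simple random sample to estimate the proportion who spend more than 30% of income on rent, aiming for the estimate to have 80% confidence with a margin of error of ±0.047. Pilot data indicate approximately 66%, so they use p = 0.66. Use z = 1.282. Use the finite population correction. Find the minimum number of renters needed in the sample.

124

Unadjusted: n₀ = 1.282² × 0.66 × 0.34 / 0.047² ≈ 166.96, so n₀ = 167.
Finite population correction with N = 467: n = n₀ / (1 + (n₀−1)/N) = 167 / (1 + 166/467) = 167 / 1.3555 ≈ 123.21.
Rounding up, n = 124.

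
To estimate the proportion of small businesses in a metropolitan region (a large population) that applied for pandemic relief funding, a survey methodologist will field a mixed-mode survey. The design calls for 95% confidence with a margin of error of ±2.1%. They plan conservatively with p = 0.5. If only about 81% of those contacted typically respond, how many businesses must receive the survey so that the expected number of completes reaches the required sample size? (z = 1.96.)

2689

Completed interviews needed: n₀ = 1.96² × 0.2500 / 0.021² ≈ 2177.78 → 2178.
At an 81% response rate, contacts needed = 2178 / 0.81 ≈ 2688.89 → 2689.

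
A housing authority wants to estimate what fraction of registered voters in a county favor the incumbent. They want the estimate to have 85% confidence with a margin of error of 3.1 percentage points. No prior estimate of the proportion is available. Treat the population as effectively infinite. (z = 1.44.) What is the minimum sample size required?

With no prior estimate, use p = 0.5, giving p(1−p) = 0.25.
n = z²·p(1−p)/E² = 1.44² × 0.2500 / 0.031² = 2.0736 × 0.2500 / 0.000961 ≈ 539.44.
Rounding up gives n = 540.

540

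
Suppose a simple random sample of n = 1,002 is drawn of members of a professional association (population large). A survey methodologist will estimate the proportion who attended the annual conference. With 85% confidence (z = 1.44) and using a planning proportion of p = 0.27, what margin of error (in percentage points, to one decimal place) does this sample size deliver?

2.0

SE(p̂) = √[p(1−p)/n] = √[0.1971/1002] = 0.01403.
E = z × SE = 1.44 × 0.01403 = 0.02020, or 2.0 percentage points.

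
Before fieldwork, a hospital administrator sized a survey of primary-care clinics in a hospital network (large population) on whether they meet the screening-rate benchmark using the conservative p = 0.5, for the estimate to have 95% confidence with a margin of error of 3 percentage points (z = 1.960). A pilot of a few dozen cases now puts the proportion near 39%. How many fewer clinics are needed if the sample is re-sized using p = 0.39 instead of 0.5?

52

Conservative (p = 0.5): n = 1.960² × 0.25 / 0.030² ≈ 1067.11 → 1068.
Using p = 0.39: p(1−p) = 0.2379, so n = 1.960² × 0.2379 / 0.030² ≈ 1015.46 → 1016.
Reduction: 1068 − 1016 = 52.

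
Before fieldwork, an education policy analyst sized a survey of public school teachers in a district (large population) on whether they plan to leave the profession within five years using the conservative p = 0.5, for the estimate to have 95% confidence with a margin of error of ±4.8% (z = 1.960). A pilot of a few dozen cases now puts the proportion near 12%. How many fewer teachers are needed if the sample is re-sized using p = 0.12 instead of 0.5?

Conservative (p = 0.5): n = 1.960² × 0.25 / 0.048² ≈ 416.84 → 417.
Using p = 0.12: p(1−p) = 0.1056, so n = 1.960² × 0.1056 / 0.048² ≈ 176.07 → 177.
Reduction: 417 − 177 = 240.

240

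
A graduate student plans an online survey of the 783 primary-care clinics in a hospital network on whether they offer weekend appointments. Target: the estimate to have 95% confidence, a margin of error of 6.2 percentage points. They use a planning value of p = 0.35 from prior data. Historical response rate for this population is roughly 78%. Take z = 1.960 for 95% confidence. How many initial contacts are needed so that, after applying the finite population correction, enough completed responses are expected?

Completed interviews needed (unadjusted): n₀ = 1.960² × 0.2275 / 0.062² ≈ 227.36 → 228.
FPC for N = 783: n = 228 / (1 + 227/783) = 228 / 1.2899 ≈ 176.76 → 177.
At a 78% response rate, contacts needed = 177 / 0.78 ≈ 226.92 → 227.

227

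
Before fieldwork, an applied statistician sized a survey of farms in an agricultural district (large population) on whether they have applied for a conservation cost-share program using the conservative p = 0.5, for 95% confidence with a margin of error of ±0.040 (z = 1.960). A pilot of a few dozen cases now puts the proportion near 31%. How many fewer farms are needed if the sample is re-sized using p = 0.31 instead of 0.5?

Conservative (p = 0.5): n = 1.960² × 0.25 / 0.040² ≈ 600.25 → 601.
Using p = 0.31: p(1−p) = 0.2139, so n = 1.960² × 0.2139 / 0.040² ≈ 513.57 → 514.
Reduction: 601 − 514 = 87.

87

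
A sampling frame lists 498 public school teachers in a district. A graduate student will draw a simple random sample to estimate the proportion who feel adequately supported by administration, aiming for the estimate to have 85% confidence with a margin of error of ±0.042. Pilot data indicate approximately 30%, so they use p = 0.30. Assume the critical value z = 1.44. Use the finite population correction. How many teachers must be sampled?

166

Unadjusted: n₀ = 1.44² × 0.30 × 0.70 / 0.042² ≈ 246.86, so n₀ = 247.
Finite population correction with N = 498: n = n₀ / (1 + (n₀−1)/N) = 247 / (1 + 246/498) = 247 / 1.4940 ≈ 165.33.
Rounding up, n = 166.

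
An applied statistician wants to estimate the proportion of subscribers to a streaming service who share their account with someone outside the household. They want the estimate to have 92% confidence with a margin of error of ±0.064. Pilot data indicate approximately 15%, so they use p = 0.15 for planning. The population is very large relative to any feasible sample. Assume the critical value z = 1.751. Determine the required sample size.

96

With p = 0.15, p(1−p) = 0.1275.
n = z²·p(1−p)/E² = 1.751² × 0.1275 / 0.064² = 3.0660 × 0.1275 / 0.004096 ≈ 95.44.
Rounding up gives n = 96.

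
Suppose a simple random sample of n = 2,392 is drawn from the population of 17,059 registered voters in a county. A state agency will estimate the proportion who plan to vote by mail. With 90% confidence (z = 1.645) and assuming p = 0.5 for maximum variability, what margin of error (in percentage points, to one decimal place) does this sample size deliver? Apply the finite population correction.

1.6

Finite-population factor: (N−n)/(N−1) = (17059−2392)/(17059−1) = 0.8598.
SE(p̂) = √[p(1−p)/n · (N−n)/(N−1)] = √[0.2500/2392 × 0.8598] = 0.00948.
E = z × SE = 1.645 × 0.00948 = 0.01559 ≈ 1.6 percentage points.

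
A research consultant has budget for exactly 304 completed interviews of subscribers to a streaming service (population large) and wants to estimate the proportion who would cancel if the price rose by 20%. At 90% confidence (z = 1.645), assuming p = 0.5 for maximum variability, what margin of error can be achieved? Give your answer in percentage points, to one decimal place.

4.7

SE(p̂) = √[p(1−p)/n] = √[0.2500/304] = 0.02868.
E = z × SE = 1.645 × 0.02868 = 0.04717, or 4.7 percentage points.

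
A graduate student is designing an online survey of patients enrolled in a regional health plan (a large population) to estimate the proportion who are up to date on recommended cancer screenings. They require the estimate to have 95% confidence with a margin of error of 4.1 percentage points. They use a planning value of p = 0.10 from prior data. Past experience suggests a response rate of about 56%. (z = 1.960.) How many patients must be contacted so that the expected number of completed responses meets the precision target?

Completed interviews needed: n₀ = 1.960² × 0.0900 / 0.041² ≈ 205.68 → 206.
At a 56% response rate, contacts needed = 206 / 0.56 ≈ 367.86 → 368.

368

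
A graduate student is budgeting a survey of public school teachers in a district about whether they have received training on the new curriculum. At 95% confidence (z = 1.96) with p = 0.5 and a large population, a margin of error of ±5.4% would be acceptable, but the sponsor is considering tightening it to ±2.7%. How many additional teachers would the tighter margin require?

988

At ±5.4%: n = 1.96² × 0.2500 / 0.054² ≈ 329.36 → 330.
At ±2.7%: n = 1.96² × 0.2500 / 0.027² ≈ 1317.42 → 1318.
Additional respondents: 1318 − 330 = 988.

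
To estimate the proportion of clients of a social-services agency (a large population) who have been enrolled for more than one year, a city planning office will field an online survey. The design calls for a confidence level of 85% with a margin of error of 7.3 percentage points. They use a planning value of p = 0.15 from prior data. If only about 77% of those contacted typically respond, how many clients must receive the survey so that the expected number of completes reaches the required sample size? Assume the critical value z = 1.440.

65

Completed interviews needed: n₀ = 1.440² × 0.1275 / 0.073² ≈ 49.61 → 50.
At a 77% response rate, contacts needed = 50 / 0.77 ≈ 64.94 → 65.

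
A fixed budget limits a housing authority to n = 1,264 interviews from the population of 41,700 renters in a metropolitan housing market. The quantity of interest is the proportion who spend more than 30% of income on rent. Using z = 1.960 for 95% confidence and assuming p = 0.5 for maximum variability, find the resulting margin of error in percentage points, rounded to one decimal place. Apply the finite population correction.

2.7

Finite-population factor: (N−n)/(N−1) = (41700−1264)/(41700−1) = 0.9697.
SE(p̂) = √[p(1−p)/n · (N−n)/(N−1)] = √[0.2500/1264 × 0.9697] = 0.01385.
E = z × SE = 1.960 × 0.01385 = 0.02714 ≈ 2.7 percentage points.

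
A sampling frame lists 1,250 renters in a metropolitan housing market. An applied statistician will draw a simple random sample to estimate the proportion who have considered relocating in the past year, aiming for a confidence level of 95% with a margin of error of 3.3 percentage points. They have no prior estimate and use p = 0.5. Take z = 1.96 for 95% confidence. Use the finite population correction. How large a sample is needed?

518

Unadjusted: n₀ = 1.96² × 0.50 × 0.50 / 0.033² ≈ 881.91, so n₀ = 882.
Finite population correction with N = 1,250: n = n₀ / (1 + (n₀−1)/N) = 882 / (1 + 881/1250) = 882 / 1.7048 ≈ 517.36.
Rounding up, n = 518.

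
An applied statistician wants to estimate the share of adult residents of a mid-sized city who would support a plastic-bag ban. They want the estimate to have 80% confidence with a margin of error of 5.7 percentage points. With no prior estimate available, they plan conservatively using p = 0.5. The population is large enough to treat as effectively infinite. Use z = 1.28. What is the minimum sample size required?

127

With p = 0.5, p(1−p) = 0.25.
n = z²·p(1−p)/E² = 1.28² × 0.2500 / 0.057² = 1.6384 × 0.2500 / 0.003249 ≈ 126.07.
Rounding up gives n = 127.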